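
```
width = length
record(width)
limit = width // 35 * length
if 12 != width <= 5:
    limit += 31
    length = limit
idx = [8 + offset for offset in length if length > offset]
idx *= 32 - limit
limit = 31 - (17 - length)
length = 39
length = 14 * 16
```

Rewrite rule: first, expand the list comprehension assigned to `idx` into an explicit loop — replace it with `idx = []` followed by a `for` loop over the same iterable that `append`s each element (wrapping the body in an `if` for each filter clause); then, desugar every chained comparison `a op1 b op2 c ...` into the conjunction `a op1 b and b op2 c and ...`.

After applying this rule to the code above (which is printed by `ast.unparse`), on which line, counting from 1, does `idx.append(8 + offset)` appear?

Transformed code:
width = length
record(width)
limit = width // 35 * length
if 12 != width and width <= 5:
    limit += 31
    length = limit
idx = []
for offset in length:
    if length > offset:
        idx.append(8 + offset)
idx *= 32 - limit
limit = 31 - (17 - length)
length = 39
length = 14 * 16

10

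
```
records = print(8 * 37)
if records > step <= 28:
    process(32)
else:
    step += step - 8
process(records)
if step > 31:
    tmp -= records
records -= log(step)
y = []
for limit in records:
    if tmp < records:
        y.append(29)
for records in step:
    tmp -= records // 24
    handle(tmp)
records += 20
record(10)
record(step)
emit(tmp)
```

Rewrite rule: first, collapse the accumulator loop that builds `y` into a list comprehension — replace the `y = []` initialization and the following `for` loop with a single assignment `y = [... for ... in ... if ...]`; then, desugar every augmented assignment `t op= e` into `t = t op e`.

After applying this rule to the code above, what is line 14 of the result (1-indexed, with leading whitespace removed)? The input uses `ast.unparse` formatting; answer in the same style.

records = records + 20

Transformed code:
records = print(8 * 37)
if records > step <= 28:
    process(32)
else:
    step = step + (step - 8)
process(records)
if step > 31:
    tmp = tmp - records
records = records - log(step)
y = [29 for limit in records if tmp < records]
for records in step:
    tmp = tmp - records // 24
    handle(tmp)
records = records + 20
record(10)
record(step)
emit(tmp)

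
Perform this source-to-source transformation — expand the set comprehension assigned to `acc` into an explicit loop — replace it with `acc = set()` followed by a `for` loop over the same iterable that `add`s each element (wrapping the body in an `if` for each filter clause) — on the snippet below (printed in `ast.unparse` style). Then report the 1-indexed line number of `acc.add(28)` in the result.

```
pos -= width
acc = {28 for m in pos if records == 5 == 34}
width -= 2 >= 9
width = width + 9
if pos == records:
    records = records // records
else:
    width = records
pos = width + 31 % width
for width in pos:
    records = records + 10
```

5

Transformed code:
pos -= width
acc = set()
for m in pos:
    if records == 5 == 34:
        acc.add(28)
width -= 2 >= 9
width = width + 9
if pos == records:
    records = records // records
else:
    width = records
pos = width + 31 % width
for width in pos:
    records = records + 10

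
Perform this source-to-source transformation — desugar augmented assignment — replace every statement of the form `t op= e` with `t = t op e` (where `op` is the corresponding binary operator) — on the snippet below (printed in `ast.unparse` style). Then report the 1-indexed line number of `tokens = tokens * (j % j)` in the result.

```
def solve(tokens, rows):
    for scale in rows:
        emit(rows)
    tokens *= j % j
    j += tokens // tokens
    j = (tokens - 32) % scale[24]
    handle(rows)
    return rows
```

4

Transformed code:
def solve(tokens, rows):
    for scale in rows:
        emit(rows)
    tokens = tokens * (j % j)
    j = j + tokens // tokens
    j = (tokens - 32) % scale[24]
    handle(rows)
    return rows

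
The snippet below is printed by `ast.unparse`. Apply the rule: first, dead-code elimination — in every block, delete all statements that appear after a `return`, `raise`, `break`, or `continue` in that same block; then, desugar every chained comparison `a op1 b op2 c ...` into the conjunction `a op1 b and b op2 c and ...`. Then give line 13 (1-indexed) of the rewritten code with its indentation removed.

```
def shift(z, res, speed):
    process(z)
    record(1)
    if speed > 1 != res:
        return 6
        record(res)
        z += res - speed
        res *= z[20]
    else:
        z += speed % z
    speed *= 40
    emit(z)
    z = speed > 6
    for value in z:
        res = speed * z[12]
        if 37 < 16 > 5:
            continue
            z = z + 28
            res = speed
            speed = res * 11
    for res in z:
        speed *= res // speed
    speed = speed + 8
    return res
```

if 37 < 16 and 16 > 5:

Transformed code:
def shift(z, res, speed):
    process(z)
    record(1)
    if speed > 1 and 1 != res:
        return 6
    else:
        z += speed % z
    speed *= 40
    emit(z)
    z = speed > 6
    for value in z:
        res = speed * z[12]
        if 37 < 16 and 16 > 5:
            continue
    for res in z:
        speed *= res // speed
    speed = speed + 8
    return res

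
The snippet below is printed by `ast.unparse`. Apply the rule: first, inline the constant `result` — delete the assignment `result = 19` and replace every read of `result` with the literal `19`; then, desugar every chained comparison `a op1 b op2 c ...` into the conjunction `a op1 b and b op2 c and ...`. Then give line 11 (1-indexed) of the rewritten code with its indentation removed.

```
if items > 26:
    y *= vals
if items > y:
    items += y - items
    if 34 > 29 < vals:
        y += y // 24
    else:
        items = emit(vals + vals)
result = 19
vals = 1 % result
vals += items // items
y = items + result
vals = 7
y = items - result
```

y = items + 19

Transformed code:
if items > 26:
    y *= vals
if items > y:
    items += y - items
    if 34 > 29 and 29 < vals:
        y += y // 24
    else:
        items = emit(vals + vals)
vals = 1 % 19
vals += items // items
y = items + 19
vals = 7
y = items - 19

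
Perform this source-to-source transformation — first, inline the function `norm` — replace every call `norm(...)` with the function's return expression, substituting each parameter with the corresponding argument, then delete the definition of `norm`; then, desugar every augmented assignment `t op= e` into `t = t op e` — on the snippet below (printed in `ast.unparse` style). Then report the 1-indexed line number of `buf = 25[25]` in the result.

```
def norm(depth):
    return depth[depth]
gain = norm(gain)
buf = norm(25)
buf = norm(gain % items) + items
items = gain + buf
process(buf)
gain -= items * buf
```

2

Transformed code:
gain = gain[gain]
buf = 25[25]
buf = (gain % items)[gain % items] + items
items = gain + buf
process(buf)
gain = gain - items * buf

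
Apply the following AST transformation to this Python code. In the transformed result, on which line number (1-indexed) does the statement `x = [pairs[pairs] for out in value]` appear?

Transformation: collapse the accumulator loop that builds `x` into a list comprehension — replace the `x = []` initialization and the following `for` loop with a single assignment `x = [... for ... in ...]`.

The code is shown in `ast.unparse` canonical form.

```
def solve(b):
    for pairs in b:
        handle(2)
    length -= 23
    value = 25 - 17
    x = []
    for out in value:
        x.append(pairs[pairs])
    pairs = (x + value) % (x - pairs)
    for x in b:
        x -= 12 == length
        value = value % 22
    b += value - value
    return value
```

6

Transformed code:
def solve(b):
    for pairs in b:
        handle(2)
    length -= 23
    value = 25 - 17
    x = [pairs[pairs] for out in value]
    pairs = (x + value) % (x - pairs)
    for x in b:
        x -= 12 == length
        value = value % 22
    b += value - value
    return value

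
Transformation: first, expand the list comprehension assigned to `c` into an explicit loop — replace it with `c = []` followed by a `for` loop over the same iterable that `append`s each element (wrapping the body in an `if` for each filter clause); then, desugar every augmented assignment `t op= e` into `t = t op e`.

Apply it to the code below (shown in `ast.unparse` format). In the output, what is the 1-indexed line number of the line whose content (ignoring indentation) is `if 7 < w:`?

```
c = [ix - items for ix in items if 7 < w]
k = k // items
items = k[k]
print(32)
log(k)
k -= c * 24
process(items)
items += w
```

Transformed code:
c = []
for ix in items:
    if 7 < w:
        c.append(ix - items)
k = k // items
items = k[k]
print(32)
log(k)
k = k - c * 24
process(items)
items = items + w

3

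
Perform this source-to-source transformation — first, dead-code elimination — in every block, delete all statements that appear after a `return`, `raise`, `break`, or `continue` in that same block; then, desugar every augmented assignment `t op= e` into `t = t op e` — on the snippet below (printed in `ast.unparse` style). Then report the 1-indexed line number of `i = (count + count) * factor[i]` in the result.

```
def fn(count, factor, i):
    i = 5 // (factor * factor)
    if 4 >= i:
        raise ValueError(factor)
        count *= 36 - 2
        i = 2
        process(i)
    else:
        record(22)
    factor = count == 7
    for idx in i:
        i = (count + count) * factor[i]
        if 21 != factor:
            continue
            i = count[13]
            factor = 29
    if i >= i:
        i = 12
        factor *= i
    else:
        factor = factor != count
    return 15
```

Transformed code:
def fn(count, factor, i):
    i = 5 // (factor * factor)
    if 4 >= i:
        raise ValueError(factor)
    else:
        record(22)
    factor = count == 7
    for idx in i:
        i = (count + count) * factor[i]
        if 21 != factor:
            continue
    if i >= i:
        i = 12
        factor = factor * i
    else:
        factor = factor != count
    return 15

9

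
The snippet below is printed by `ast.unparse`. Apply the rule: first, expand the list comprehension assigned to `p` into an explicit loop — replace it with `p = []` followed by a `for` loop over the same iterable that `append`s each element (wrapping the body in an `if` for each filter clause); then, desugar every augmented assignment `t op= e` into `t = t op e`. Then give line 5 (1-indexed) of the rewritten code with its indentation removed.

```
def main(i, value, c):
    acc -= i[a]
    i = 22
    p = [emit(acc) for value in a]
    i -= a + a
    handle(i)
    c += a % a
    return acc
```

for value in a:

Transformed code:
def main(i, value, c):
    acc = acc - i[a]
    i = 22
    p = []
    for value in a:
        p.append(emit(acc))
    i = i - (a + a)
    handle(i)
    c = c + a % a
    return acc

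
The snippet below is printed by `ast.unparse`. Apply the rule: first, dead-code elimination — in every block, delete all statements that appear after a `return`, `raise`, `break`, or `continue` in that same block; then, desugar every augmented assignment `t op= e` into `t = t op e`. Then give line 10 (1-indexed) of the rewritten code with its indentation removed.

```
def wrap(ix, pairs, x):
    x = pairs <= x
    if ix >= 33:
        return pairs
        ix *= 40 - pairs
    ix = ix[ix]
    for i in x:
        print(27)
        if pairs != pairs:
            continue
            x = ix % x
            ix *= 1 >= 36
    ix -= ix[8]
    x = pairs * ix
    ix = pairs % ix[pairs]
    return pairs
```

ix = ix - ix[8]

Transformed code:
def wrap(ix, pairs, x):
    x = pairs <= x
    if ix >= 33:
        return pairs
    ix = ix[ix]
    for i in x:
        print(27)
        if pairs != pairs:
            continue
    ix = ix - ix[8]
    x = pairs * ix
    ix = pairs % ix[pairs]
    return pairs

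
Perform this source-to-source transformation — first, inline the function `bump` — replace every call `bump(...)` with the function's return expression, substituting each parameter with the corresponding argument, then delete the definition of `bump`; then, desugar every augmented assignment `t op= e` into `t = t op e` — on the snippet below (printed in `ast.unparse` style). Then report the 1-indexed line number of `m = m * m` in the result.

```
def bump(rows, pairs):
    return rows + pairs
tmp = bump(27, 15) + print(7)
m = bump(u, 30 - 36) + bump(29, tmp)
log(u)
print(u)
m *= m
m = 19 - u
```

Transformed code:
tmp = 27 + 15 + print(7)
m = u + (30 - 36) + (29 + tmp)
log(u)
print(u)
m = m * m
m = 19 - u

5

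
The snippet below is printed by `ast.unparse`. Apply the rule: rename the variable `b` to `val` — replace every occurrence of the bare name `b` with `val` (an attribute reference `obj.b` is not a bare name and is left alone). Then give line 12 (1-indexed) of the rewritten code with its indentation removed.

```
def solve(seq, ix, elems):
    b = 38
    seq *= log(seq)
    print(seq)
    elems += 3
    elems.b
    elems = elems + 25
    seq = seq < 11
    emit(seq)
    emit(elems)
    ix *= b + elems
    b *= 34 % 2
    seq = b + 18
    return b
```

Transformed code:
def solve(seq, ix, elems):
    val = 38
    seq *= log(seq)
    print(seq)
    elems += 3
    elems.b
    elems = elems + 25
    seq = seq < 11
    emit(seq)
    emit(elems)
    ix *= val + elems
    val *= 34 % 2
    seq = val + 18
    return val

val *= 34 % 2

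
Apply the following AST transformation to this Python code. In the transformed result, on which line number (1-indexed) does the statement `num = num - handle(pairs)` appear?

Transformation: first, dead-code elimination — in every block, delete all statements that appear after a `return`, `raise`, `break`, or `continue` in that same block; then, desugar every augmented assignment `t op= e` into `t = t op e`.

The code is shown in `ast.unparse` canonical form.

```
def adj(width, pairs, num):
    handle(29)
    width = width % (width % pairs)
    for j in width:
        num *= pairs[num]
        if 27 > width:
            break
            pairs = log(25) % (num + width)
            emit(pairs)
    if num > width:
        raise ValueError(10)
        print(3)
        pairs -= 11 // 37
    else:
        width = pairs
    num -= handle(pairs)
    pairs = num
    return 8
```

12

Transformed code:
def adj(width, pairs, num):
    handle(29)
    width = width % (width % pairs)
    for j in width:
        num = num * pairs[num]
        if 27 > width:
            break
    if num > width:
        raise ValueError(10)
    else:
        width = pairs
    num = num - handle(pairs)
    pairs = num
    return 8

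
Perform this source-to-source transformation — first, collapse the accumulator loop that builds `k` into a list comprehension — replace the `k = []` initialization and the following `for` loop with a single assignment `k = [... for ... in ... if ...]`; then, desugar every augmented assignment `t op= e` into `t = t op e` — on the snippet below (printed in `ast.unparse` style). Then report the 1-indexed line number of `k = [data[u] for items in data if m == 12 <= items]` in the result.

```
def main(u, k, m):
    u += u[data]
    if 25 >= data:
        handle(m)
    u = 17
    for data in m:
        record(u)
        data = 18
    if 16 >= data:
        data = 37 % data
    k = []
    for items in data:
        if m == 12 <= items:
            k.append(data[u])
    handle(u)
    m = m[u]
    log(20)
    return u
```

Transformed code:
def main(u, k, m):
    u = u + u[data]
    if 25 >= data:
        handle(m)
    u = 17
    for data in m:
        record(u)
        data = 18
    if 16 >= data:
        data = 37 % data
    k = [data[u] for items in data if m == 12 <= items]
    handle(u)
    m = m[u]
    log(20)
    return u

11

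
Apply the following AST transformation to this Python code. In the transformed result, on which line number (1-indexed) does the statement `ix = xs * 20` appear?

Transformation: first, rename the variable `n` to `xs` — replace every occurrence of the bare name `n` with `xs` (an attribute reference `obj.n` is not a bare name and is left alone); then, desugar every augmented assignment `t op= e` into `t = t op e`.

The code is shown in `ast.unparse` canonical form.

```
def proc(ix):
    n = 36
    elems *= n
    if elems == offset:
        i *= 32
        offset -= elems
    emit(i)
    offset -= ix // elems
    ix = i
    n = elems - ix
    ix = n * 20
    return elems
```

Transformed code:
def proc(ix):
    xs = 36
    elems = elems * xs
    if elems == offset:
        i = i * 32
        offset = offset - elems
    emit(i)
    offset = offset - ix // elems
    ix = i
    xs = elems - ix
    ix = xs * 20
    return elems

11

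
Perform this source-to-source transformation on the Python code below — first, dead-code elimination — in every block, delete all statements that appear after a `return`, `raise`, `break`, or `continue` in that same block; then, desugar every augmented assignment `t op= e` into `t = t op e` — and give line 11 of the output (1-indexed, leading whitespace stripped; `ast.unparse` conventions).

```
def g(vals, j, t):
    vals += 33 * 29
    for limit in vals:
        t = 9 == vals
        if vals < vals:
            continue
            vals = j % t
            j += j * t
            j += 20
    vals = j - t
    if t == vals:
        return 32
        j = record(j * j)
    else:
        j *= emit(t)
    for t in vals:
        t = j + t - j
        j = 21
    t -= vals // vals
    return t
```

Transformed code:
def g(vals, j, t):
    vals = vals + 33 * 29
    for limit in vals:
        t = 9 == vals
        if vals < vals:
            continue
    vals = j - t
    if t == vals:
        return 32
    else:
        j = j * emit(t)
    for t in vals:
        t = j + t - j
        j = 21
    t = t - vals // vals
    return t

j = j * emit(t)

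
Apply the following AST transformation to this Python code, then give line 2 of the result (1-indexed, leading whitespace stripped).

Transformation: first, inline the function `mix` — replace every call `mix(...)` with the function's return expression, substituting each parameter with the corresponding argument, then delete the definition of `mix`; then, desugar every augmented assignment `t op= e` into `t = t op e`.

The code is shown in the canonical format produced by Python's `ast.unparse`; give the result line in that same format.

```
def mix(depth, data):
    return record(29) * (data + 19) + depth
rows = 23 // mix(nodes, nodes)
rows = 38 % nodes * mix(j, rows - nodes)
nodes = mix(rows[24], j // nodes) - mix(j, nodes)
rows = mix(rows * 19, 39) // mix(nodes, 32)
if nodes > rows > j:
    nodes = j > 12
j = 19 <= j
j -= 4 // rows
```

rows = 38 % nodes * (record(29) * (rows - nodes + 19) + j)

Transformed code:
rows = 23 // (record(29) * (nodes + 19) + nodes)
rows = 38 % nodes * (record(29) * (rows - nodes + 19) + j)
nodes = record(29) * (j // nodes + 19) + rows[24] - (record(29) * (nodes + 19) + j)
rows = (record(29) * (39 + 19) + rows * 19) // (record(29) * (32 + 19) + nodes)
if nodes > rows > j:
    nodes = j > 12
j = 19 <= j
j = j - 4 // rows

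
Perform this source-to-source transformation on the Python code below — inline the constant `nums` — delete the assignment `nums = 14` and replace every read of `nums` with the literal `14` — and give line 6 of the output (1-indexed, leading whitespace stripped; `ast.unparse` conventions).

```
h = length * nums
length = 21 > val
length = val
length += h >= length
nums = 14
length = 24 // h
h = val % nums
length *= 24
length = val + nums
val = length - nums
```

h = val % 14

Transformed code:
h = length * 14
length = 21 > val
length = val
length += h >= length
length = 24 // h
h = val % 14
length *= 24
length = val + 14
val = length - 14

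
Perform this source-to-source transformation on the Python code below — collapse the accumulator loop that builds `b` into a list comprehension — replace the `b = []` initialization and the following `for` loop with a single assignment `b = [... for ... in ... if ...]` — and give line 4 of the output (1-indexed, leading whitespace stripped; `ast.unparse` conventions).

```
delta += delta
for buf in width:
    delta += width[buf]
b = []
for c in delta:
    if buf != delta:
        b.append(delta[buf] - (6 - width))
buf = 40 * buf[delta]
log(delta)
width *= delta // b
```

b = [delta[buf] - (6 - width) for c in delta if buf != delta]

Transformed code:
delta += delta
for buf in width:
    delta += width[buf]
b = [delta[buf] - (6 - width) for c in delta if buf != delta]
buf = 40 * buf[delta]
log(delta)
width *= delta // b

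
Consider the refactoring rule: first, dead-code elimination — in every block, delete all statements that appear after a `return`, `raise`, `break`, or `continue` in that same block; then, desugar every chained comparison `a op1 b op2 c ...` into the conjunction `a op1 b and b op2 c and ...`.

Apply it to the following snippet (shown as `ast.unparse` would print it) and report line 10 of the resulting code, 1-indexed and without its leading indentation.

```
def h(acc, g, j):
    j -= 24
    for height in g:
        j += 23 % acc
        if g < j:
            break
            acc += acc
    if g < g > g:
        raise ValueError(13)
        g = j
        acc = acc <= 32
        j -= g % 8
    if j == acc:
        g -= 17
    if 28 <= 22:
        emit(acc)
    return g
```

g -= 17

Transformed code:
def h(acc, g, j):
    j -= 24
    for height in g:
        j += 23 % acc
        if g < j:
            break
    if g < g and g > g:
        raise ValueError(13)
    if j == acc:
        g -= 17
    if 28 <= 22:
        emit(acc)
    return g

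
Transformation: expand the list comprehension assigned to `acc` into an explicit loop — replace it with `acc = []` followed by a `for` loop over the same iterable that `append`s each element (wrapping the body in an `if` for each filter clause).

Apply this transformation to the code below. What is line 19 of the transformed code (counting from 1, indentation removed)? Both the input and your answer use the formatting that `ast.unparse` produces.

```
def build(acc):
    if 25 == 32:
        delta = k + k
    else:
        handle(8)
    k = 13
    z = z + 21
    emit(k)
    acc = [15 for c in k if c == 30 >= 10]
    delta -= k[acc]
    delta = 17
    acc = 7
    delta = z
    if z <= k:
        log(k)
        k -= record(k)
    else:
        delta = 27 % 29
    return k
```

Transformed code:
def build(acc):
    if 25 == 32:
        delta = k + k
    else:
        handle(8)
    k = 13
    z = z + 21
    emit(k)
    acc = []
    for c in k:
        if c == 30 >= 10:
            acc.append(15)
    delta -= k[acc]
    delta = 17
    acc = 7
    delta = z
    if z <= k:
        log(k)
        k -= record(k)
    else:
        delta = 27 % 29
    return k

k -= record(k)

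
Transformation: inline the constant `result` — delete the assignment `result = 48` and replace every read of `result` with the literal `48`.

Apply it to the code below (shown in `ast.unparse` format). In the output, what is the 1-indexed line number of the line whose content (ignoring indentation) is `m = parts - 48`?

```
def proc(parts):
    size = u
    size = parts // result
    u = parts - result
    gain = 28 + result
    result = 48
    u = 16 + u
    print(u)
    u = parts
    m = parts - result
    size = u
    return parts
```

9

Transformed code:
def proc(parts):
    size = u
    size = parts // 48
    u = parts - 48
    gain = 28 + 48
    u = 16 + u
    print(u)
    u = parts
    m = parts - 48
    size = u
    return parts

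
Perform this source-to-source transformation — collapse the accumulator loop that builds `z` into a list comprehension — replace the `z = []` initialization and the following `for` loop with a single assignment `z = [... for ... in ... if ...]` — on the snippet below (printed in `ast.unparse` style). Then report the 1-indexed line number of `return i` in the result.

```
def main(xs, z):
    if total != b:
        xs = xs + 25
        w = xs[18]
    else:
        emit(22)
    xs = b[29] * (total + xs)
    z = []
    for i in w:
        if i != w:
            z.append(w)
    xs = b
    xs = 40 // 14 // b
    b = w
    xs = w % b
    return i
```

13

Transformed code:
def main(xs, z):
    if total != b:
        xs = xs + 25
        w = xs[18]
    else:
        emit(22)
    xs = b[29] * (total + xs)
    z = [w for i in w if i != w]
    xs = b
    xs = 40 // 14 // b
    b = w
    xs = w % b
    return i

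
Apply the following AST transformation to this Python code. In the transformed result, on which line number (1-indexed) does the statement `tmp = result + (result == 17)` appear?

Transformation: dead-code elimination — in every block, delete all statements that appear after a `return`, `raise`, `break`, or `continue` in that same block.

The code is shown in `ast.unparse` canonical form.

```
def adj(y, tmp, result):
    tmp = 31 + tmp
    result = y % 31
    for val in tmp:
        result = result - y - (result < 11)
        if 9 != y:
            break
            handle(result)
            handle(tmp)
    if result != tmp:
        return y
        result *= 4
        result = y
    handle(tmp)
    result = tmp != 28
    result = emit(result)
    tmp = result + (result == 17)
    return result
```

Transformed code:
def adj(y, tmp, result):
    tmp = 31 + tmp
    result = y % 31
    for val in tmp:
        result = result - y - (result < 11)
        if 9 != y:
            break
    if result != tmp:
        return y
    handle(tmp)
    result = tmp != 28
    result = emit(result)
    tmp = result + (result == 17)
    return result

13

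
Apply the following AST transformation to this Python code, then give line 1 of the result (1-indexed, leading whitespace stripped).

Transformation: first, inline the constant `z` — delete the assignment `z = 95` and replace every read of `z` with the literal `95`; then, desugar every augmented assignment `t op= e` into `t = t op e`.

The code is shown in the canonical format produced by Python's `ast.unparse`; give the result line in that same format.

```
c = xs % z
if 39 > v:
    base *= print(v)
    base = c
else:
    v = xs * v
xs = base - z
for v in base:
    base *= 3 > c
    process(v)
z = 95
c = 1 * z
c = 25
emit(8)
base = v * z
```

c = xs % 95

Transformed code:
c = xs % 95
if 39 > v:
    base = base * print(v)
    base = c
else:
    v = xs * v
xs = base - 95
for v in base:
    base = base * (3 > c)
    process(v)
c = 1 * 95
c = 25
emit(8)
base = v * 95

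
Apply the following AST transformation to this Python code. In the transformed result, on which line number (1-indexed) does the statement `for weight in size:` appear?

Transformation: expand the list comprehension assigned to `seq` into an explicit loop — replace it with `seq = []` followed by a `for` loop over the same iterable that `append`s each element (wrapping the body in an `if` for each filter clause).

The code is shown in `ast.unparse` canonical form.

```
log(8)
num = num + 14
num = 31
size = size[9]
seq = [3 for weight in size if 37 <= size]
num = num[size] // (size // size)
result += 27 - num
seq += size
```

6

Transformed code:
log(8)
num = num + 14
num = 31
size = size[9]
seq = []
for weight in size:
    if 37 <= size:
        seq.append(3)
num = num[size] // (size // size)
result += 27 - num
seq += size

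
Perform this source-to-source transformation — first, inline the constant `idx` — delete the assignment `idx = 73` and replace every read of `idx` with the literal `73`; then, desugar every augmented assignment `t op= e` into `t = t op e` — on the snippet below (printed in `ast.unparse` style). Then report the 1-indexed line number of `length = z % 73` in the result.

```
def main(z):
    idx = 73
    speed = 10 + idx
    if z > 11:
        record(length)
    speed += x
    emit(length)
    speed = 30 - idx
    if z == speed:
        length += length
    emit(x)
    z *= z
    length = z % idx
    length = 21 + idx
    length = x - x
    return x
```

Transformed code:
def main(z):
    speed = 10 + 73
    if z > 11:
        record(length)
    speed = speed + x
    emit(length)
    speed = 30 - 73
    if z == speed:
        length = length + length
    emit(x)
    z = z * z
    length = z % 73
    length = 21 + 73
    length = x - x
    return x

12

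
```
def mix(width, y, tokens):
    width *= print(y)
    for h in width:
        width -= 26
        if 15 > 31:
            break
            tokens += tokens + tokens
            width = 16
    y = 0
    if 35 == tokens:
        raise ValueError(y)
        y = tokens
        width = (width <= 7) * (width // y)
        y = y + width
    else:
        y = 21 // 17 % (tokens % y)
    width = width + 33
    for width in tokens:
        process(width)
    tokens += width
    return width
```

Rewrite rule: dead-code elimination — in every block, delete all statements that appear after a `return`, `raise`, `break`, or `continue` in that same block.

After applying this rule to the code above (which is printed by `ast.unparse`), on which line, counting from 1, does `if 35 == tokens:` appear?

Transformed code:
def mix(width, y, tokens):
    width *= print(y)
    for h in width:
        width -= 26
        if 15 > 31:
            break
    y = 0
    if 35 == tokens:
        raise ValueError(y)
    else:
        y = 21 // 17 % (tokens % y)
    width = width + 33
    for width in tokens:
        process(width)
    tokens += width
    return width

8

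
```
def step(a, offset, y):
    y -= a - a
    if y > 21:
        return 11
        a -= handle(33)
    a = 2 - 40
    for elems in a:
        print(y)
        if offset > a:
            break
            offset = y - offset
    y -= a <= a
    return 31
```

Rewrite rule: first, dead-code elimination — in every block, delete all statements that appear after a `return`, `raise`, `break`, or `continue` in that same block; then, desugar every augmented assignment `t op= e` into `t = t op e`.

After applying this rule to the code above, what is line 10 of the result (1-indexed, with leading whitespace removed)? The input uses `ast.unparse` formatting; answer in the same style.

Transformed code:
def step(a, offset, y):
    y = y - (a - a)
    if y > 21:
        return 11
    a = 2 - 40
    for elems in a:
        print(y)
        if offset > a:
            break
    y = y - (a <= a)
    return 31

y = y - (a <= a)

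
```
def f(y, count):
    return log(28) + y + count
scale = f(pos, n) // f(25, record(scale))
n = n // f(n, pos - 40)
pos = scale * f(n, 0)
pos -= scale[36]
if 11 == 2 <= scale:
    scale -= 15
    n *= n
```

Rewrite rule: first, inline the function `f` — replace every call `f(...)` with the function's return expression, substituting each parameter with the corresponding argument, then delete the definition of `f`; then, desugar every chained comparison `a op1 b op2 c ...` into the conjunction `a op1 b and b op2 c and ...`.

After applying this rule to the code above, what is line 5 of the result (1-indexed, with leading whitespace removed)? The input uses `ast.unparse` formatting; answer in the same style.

Transformed code:
scale = (log(28) + pos + n) // (log(28) + 25 + record(scale))
n = n // (log(28) + n + (pos - 40))
pos = scale * (log(28) + n + 0)
pos -= scale[36]
if 11 == 2 and 2 <= scale:
    scale -= 15
    n *= n

if 11 == 2 and 2 <= scale:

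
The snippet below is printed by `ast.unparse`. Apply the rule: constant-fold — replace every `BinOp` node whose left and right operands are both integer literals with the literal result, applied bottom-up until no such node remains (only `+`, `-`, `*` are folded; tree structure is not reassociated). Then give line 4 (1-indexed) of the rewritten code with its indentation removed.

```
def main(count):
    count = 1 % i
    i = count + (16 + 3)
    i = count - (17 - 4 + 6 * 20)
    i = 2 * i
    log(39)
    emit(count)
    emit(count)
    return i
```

Transformed code:
def main(count):
    count = 1 % i
    i = count + 19
    i = count - 133
    i = 2 * i
    log(39)
    emit(count)
    emit(count)
    return i

i = count - 133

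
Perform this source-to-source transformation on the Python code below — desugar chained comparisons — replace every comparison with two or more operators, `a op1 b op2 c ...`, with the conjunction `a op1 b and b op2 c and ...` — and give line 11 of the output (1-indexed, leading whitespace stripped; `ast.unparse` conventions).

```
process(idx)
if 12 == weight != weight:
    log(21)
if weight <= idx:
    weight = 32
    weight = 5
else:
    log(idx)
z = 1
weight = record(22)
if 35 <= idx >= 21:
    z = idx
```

Transformed code:
process(idx)
if 12 == weight and weight != weight:
    log(21)
if weight <= idx:
    weight = 32
    weight = 5
else:
    log(idx)
z = 1
weight = record(22)
if 35 <= idx and idx >= 21:
    z = idx

if 35 <= idx and idx >= 21:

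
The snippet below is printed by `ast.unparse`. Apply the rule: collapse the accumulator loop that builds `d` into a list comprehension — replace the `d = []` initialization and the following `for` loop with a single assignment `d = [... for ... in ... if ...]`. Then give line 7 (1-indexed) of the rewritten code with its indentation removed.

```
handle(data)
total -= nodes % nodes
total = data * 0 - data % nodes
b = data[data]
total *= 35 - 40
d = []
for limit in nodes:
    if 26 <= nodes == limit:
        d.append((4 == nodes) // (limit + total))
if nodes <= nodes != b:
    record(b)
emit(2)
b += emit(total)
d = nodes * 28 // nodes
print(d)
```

Transformed code:
handle(data)
total -= nodes % nodes
total = data * 0 - data % nodes
b = data[data]
total *= 35 - 40
d = [(4 == nodes) // (limit + total) for limit in nodes if 26 <= nodes == limit]
if nodes <= nodes != b:
    record(b)
emit(2)
b += emit(total)
d = nodes * 28 // nodes
print(d)

if nodes <= nodes != b:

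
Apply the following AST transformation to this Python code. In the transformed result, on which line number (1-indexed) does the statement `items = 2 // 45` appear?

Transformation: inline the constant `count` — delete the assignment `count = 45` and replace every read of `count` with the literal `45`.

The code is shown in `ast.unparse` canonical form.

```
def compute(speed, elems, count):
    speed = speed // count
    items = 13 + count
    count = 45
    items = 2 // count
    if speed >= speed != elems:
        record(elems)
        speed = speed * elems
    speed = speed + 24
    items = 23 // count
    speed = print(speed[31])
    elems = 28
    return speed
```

Transformed code:
def compute(speed, elems, count):
    speed = speed // 45
    items = 13 + 45
    items = 2 // 45
    if speed >= speed != elems:
        record(elems)
        speed = speed * elems
    speed = speed + 24
    items = 23 // 45
    speed = print(speed[31])
    elems = 28
    return speed

4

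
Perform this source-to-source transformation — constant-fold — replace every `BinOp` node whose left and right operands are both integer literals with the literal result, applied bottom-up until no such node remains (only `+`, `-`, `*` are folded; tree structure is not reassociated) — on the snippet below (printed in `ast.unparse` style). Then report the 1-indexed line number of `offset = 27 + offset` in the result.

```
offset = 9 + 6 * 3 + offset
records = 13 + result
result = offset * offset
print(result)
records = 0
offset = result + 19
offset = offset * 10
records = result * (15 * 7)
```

Transformed code:
offset = 27 + offset
records = 13 + result
result = offset * offset
print(result)
records = 0
offset = result + 19
offset = offset * 10
records = result * 105

1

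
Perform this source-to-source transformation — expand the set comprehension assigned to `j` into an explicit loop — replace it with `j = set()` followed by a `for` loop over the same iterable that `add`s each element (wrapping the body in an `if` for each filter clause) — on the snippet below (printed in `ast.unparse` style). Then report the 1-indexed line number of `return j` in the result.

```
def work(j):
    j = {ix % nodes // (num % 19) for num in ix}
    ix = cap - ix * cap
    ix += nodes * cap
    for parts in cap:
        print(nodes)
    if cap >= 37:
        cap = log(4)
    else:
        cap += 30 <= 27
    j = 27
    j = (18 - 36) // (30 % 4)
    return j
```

15

Transformed code:
def work(j):
    j = set()
    for num in ix:
        j.add(ix % nodes // (num % 19))
    ix = cap - ix * cap
    ix += nodes * cap
    for parts in cap:
        print(nodes)
    if cap >= 37:
        cap = log(4)
    else:
        cap += 30 <= 27
    j = 27
    j = (18 - 36) // (30 % 4)
    return j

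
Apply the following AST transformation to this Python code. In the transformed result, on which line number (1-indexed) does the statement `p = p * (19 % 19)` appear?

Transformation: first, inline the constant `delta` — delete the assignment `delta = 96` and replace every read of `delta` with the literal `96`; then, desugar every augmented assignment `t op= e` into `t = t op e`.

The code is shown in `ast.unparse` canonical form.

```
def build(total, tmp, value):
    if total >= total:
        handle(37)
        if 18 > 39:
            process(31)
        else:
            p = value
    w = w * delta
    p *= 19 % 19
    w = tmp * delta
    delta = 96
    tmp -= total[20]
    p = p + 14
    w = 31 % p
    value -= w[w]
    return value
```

9

Transformed code:
def build(total, tmp, value):
    if total >= total:
        handle(37)
        if 18 > 39:
            process(31)
        else:
            p = value
    w = w * 96
    p = p * (19 % 19)
    w = tmp * 96
    tmp = tmp - total[20]
    p = p + 14
    w = 31 % p
    value = value - w[w]
    return value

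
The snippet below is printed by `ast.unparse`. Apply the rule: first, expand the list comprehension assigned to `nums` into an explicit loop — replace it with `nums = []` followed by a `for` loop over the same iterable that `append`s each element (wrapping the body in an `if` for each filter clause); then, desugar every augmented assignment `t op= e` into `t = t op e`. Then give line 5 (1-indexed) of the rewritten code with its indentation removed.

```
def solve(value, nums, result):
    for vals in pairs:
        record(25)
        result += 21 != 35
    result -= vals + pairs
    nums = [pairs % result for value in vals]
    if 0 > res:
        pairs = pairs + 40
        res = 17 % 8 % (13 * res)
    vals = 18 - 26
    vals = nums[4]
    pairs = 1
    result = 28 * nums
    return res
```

result = result - (vals + pairs)

Transformed code:
def solve(value, nums, result):
    for vals in pairs:
        record(25)
        result = result + (21 != 35)
    result = result - (vals + pairs)
    nums = []
    for value in vals:
        nums.append(pairs % result)
    if 0 > res:
        pairs = pairs + 40
        res = 17 % 8 % (13 * res)
    vals = 18 - 26
    vals = nums[4]
    pairs = 1
    result = 28 * nums
    return res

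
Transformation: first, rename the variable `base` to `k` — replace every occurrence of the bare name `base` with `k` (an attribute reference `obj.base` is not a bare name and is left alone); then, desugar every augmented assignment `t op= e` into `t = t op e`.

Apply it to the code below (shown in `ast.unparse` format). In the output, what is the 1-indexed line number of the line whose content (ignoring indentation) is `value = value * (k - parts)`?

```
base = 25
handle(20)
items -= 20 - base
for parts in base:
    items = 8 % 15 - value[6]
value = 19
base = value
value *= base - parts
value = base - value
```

Transformed code:
k = 25
handle(20)
items = items - (20 - k)
for parts in k:
    items = 8 % 15 - value[6]
value = 19
k = value
value = value * (k - parts)
value = k - value

8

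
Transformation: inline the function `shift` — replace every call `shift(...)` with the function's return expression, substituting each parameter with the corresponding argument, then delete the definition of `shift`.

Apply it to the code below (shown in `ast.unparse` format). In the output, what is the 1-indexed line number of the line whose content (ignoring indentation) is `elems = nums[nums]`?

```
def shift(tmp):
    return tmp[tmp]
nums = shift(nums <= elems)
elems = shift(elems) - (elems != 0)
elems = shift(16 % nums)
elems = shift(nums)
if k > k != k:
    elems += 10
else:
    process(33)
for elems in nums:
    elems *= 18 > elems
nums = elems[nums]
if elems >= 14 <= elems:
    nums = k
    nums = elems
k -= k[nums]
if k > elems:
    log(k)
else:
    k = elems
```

4

Transformed code:
nums = (nums <= elems)[nums <= elems]
elems = elems[elems] - (elems != 0)
elems = (16 % nums)[16 % nums]
elems = nums[nums]
if k > k != k:
    elems += 10
else:
    process(33)
for elems in nums:
    elems *= 18 > elems
nums = elems[nums]
if elems >= 14 <= elems:
    nums = k
    nums = elems
k -= k[nums]
if k > elems:
    log(k)
else:
    k = elems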